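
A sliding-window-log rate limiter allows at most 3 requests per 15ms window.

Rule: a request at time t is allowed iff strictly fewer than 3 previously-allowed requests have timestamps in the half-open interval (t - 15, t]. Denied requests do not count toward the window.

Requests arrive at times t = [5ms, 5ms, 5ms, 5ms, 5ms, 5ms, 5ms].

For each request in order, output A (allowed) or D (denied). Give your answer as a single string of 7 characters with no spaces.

Answer: AAADDDD

Derivation:
Tracking allowed requests in the window:
  req#1 t=5ms: ALLOW
  req#2 t=5ms: ALLOW
  req#3 t=5ms: ALLOW
  req#4 t=5ms: DENY
  req#5 t=5ms: DENY
  req#6 t=5ms: DENY
  req#7 t=5ms: DENY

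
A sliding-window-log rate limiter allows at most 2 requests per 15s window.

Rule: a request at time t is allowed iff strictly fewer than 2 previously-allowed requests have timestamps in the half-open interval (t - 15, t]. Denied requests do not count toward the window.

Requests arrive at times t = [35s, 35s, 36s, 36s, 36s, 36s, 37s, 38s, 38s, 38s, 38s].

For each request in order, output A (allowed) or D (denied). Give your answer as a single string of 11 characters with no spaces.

Tracking allowed requests in the window:
  req#1 t=35s: ALLOW
  req#2 t=35s: ALLOW
  req#3 t=36s: DENY
  req#4 t=36s: DENY
  req#5 t=36s: DENY
  req#6 t=36s: DENY
  req#7 t=37s: DENY
  req#8 t=38s: DENY
  req#9 t=38s: DENY
  req#10 t=38s: DENY
  req#11 t=38s: DENY

Answer: AADDDDDDDDD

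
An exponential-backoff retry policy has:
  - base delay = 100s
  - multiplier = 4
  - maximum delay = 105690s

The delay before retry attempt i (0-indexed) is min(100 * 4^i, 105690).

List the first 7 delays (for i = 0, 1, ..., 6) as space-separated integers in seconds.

Answer: 100 400 1600 6400 25600 102400 105690

Derivation:
Computing each delay:
  i=0: min(100*4^0, 105690) = 100
  i=1: min(100*4^1, 105690) = 400
  i=2: min(100*4^2, 105690) = 1600
  i=3: min(100*4^3, 105690) = 6400
  i=4: min(100*4^4, 105690) = 25600
  i=5: min(100*4^5, 105690) = 102400
  i=6: min(100*4^6, 105690) = 105690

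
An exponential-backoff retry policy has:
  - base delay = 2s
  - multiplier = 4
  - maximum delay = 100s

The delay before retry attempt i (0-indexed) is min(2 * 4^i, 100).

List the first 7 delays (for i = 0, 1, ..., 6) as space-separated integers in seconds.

Answer: 2 8 32 100 100 100 100

Derivation:
Computing each delay:
  i=0: min(2*4^0, 100) = 2
  i=1: min(2*4^1, 100) = 8
  i=2: min(2*4^2, 100) = 32
  i=3: min(2*4^3, 100) = 100
  i=4: min(2*4^4, 100) = 100
  i=5: min(2*4^5, 100) = 100
  i=6: min(2*4^6, 100) = 100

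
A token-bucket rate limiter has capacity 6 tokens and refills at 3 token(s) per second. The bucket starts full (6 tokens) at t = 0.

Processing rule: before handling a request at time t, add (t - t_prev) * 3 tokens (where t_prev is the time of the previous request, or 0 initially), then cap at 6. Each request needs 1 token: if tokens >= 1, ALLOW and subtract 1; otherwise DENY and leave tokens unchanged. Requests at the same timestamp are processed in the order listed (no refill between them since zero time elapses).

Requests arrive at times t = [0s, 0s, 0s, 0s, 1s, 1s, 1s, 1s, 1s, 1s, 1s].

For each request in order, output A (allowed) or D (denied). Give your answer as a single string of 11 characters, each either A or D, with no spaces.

Answer: AAAAAAAAADD

Derivation:
Simulating step by step:
  req#1 t=0s: ALLOW
  req#2 t=0s: ALLOW
  req#3 t=0s: ALLOW
  req#4 t=0s: ALLOW
  req#5 t=1s: ALLOW
  req#6 t=1s: ALLOW
  req#7 t=1s: ALLOW
  req#8 t=1s: ALLOW
  req#9 t=1s: ALLOW
  req#10 t=1s: DENY
  req#11 t=1s: DENY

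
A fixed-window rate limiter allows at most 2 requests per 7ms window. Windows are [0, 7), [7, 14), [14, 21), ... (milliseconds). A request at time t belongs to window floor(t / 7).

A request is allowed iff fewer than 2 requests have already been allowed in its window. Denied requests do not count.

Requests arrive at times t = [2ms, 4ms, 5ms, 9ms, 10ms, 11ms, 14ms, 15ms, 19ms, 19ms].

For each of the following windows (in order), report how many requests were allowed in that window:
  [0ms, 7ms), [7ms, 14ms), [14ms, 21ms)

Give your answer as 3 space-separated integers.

Answer: 2 2 2

Derivation:
Processing requests:
  req#1 t=2ms (window 0): ALLOW
  req#2 t=4ms (window 0): ALLOW
  req#3 t=5ms (window 0): DENY
  req#4 t=9ms (window 1): ALLOW
  req#5 t=10ms (window 1): ALLOW
  req#6 t=11ms (window 1): DENY
  req#7 t=14ms (window 2): ALLOW
  req#8 t=15ms (window 2): ALLOW
  req#9 t=19ms (window 2): DENY
  req#10 t=19ms (window 2): DENY

Allowed counts by window: 2 2 2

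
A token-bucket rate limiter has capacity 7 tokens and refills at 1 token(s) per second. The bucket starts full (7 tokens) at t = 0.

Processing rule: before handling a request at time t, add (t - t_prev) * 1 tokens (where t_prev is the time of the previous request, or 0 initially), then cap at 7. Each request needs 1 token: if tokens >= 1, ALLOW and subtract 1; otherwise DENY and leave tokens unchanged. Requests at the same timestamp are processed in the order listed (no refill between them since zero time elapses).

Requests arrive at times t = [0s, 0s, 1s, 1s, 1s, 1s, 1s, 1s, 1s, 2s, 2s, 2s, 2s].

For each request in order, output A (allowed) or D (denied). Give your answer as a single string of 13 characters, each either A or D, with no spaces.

Simulating step by step:
  req#1 t=0s: ALLOW
  req#2 t=0s: ALLOW
  req#3 t=1s: ALLOW
  req#4 t=1s: ALLOW
  req#5 t=1s: ALLOW
  req#6 t=1s: ALLOW
  req#7 t=1s: ALLOW
  req#8 t=1s: ALLOW
  req#9 t=1s: DENY
  req#10 t=2s: ALLOW
  req#11 t=2s: DENY
  req#12 t=2s: DENY
  req#13 t=2s: DENY

Answer: AAAAAAAADADDD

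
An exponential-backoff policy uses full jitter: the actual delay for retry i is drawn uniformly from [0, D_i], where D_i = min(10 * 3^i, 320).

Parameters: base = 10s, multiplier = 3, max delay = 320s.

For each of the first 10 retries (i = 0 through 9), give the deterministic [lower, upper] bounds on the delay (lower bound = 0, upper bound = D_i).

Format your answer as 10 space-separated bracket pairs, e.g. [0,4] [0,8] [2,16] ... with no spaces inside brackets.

Answer: [0,10] [0,30] [0,90] [0,270] [0,320] [0,320] [0,320] [0,320] [0,320] [0,320]

Derivation:
Computing bounds per retry:
  i=0: D_i=min(10*3^0,320)=10, bounds=[0,10]
  i=1: D_i=min(10*3^1,320)=30, bounds=[0,30]
  i=2: D_i=min(10*3^2,320)=90, bounds=[0,90]
  i=3: D_i=min(10*3^3,320)=270, bounds=[0,270]
  i=4: D_i=min(10*3^4,320)=320, bounds=[0,320]
  i=5: D_i=min(10*3^5,320)=320, bounds=[0,320]
  i=6: D_i=min(10*3^6,320)=320, bounds=[0,320]
  i=7: D_i=min(10*3^7,320)=320, bounds=[0,320]
  i=8: D_i=min(10*3^8,320)=320, bounds=[0,320]
  i=9: D_i=min(10*3^9,320)=320, bounds=[0,320]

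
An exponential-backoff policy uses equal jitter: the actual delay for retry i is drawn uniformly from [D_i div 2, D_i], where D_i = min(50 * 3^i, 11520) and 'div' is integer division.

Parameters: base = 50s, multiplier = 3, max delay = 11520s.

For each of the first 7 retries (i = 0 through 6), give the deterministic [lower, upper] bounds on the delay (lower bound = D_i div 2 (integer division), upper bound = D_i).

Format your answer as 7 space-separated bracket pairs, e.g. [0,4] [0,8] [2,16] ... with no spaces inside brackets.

Answer: [25,50] [75,150] [225,450] [675,1350] [2025,4050] [5760,11520] [5760,11520]

Derivation:
Computing bounds per retry:
  i=0: D_i=min(50*3^0,11520)=50, bounds=[25,50]
  i=1: D_i=min(50*3^1,11520)=150, bounds=[75,150]
  i=2: D_i=min(50*3^2,11520)=450, bounds=[225,450]
  i=3: D_i=min(50*3^3,11520)=1350, bounds=[675,1350]
  i=4: D_i=min(50*3^4,11520)=4050, bounds=[2025,4050]
  i=5: D_i=min(50*3^5,11520)=11520, bounds=[5760,11520]
  i=6: D_i=min(50*3^6,11520)=11520, bounds=[5760,11520]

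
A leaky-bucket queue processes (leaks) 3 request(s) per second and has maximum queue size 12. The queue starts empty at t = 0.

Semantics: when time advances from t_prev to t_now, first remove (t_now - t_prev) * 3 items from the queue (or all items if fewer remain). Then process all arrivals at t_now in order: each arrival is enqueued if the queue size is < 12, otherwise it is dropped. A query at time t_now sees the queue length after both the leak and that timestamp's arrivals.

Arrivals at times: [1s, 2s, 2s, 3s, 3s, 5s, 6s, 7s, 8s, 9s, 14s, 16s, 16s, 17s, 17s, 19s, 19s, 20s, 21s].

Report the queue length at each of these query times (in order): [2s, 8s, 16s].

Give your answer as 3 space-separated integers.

Answer: 2 1 2

Derivation:
Queue lengths at query times:
  query t=2s: backlog = 2
  query t=8s: backlog = 1
  query t=16s: backlog = 2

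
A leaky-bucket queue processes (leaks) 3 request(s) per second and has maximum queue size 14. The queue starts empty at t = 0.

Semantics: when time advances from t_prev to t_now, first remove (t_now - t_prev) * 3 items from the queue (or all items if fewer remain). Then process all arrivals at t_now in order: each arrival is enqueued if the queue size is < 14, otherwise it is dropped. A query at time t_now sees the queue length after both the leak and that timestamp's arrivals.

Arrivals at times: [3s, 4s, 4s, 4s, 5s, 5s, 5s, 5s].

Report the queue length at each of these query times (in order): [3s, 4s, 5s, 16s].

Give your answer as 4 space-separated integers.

Answer: 1 3 4 0

Derivation:
Queue lengths at query times:
  query t=3s: backlog = 1
  query t=4s: backlog = 3
  query t=5s: backlog = 4
  query t=16s: backlog = 0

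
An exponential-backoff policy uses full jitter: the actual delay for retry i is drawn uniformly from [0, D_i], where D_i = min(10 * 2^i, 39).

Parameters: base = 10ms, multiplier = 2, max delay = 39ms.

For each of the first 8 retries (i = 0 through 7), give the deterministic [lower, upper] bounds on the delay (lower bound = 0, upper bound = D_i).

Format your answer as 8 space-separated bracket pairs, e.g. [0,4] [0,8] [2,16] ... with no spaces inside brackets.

Answer: [0,10] [0,20] [0,39] [0,39] [0,39] [0,39] [0,39] [0,39]

Derivation:
Computing bounds per retry:
  i=0: D_i=min(10*2^0,39)=10, bounds=[0,10]
  i=1: D_i=min(10*2^1,39)=20, bounds=[0,20]
  i=2: D_i=min(10*2^2,39)=39, bounds=[0,39]
  i=3: D_i=min(10*2^3,39)=39, bounds=[0,39]
  i=4: D_i=min(10*2^4,39)=39, bounds=[0,39]
  i=5: D_i=min(10*2^5,39)=39, bounds=[0,39]
  i=6: D_i=min(10*2^6,39)=39, bounds=[0,39]
  i=7: D_i=min(10*2^7,39)=39, bounds=[0,39]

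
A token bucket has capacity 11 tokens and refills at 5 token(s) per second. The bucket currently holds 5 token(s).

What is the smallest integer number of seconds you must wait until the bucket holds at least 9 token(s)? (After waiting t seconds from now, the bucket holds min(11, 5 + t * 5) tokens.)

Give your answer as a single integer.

Need 5 + t * 5 >= 9, so t >= 4/5.
Smallest integer t = ceil(4/5) = 1.

Answer: 1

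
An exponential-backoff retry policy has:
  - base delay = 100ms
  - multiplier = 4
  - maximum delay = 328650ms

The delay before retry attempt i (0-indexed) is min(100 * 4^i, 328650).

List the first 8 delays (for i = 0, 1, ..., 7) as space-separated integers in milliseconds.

Answer: 100 400 1600 6400 25600 102400 328650 328650

Derivation:
Computing each delay:
  i=0: min(100*4^0, 328650) = 100
  i=1: min(100*4^1, 328650) = 400
  i=2: min(100*4^2, 328650) = 1600
  i=3: min(100*4^3, 328650) = 6400
  i=4: min(100*4^4, 328650) = 25600
  i=5: min(100*4^5, 328650) = 102400
  i=6: min(100*4^6, 328650) = 328650
  i=7: min(100*4^7, 328650) = 328650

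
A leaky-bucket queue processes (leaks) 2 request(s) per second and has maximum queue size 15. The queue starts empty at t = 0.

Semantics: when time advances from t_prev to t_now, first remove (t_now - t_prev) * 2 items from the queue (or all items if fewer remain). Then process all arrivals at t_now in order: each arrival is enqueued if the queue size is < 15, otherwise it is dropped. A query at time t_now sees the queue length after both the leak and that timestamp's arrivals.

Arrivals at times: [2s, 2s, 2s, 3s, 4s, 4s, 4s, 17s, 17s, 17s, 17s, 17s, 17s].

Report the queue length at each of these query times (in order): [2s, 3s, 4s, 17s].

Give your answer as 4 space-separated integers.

Answer: 3 2 3 6

Derivation:
Queue lengths at query times:
  query t=2s: backlog = 3
  query t=3s: backlog = 2
  query t=4s: backlog = 3
  query t=17s: backlog = 6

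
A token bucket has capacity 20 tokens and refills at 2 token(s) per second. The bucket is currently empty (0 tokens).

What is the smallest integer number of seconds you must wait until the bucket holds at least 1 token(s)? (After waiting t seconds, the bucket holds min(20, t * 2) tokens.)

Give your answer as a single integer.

Answer: 1

Derivation:
Need t * 2 >= 1, so t >= 1/2.
Smallest integer t = ceil(1/2) = 1.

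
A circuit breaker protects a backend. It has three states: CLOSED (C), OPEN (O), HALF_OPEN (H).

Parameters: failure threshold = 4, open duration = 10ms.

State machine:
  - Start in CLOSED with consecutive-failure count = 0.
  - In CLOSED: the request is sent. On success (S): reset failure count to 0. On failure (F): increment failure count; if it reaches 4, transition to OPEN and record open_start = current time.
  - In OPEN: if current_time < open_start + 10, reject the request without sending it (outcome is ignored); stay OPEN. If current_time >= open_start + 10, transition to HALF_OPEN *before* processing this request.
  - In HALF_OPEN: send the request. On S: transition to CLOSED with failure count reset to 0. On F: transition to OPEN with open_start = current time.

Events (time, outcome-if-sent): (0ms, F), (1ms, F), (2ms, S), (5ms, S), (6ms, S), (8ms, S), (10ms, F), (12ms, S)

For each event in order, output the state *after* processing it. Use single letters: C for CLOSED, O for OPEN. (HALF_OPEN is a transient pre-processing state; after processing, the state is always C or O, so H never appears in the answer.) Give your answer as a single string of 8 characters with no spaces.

State after each event:
  event#1 t=0ms outcome=F: state=CLOSED
  event#2 t=1ms outcome=F: state=CLOSED
  event#3 t=2ms outcome=S: state=CLOSED
  event#4 t=5ms outcome=S: state=CLOSED
  event#5 t=6ms outcome=S: state=CLOSED
  event#6 t=8ms outcome=S: state=CLOSED
  event#7 t=10ms outcome=F: state=CLOSED
  event#8 t=12ms outcome=S: state=CLOSED

Answer: CCCCCCCC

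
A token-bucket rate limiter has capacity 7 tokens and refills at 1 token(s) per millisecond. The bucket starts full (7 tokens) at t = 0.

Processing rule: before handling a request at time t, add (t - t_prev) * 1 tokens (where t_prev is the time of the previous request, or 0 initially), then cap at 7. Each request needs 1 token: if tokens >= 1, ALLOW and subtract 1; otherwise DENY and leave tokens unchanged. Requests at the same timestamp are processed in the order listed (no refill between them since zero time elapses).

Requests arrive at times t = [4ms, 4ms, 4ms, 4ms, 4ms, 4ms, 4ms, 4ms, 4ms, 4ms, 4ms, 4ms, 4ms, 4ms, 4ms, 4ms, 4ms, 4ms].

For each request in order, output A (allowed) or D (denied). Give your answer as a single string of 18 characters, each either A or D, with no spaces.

Simulating step by step:
  req#1 t=4ms: ALLOW
  req#2 t=4ms: ALLOW
  req#3 t=4ms: ALLOW
  req#4 t=4ms: ALLOW
  req#5 t=4ms: ALLOW
  req#6 t=4ms: ALLOW
  req#7 t=4ms: ALLOW
  req#8 t=4ms: DENY
  req#9 t=4ms: DENY
  req#10 t=4ms: DENY
  req#11 t=4ms: DENY
  req#12 t=4ms: DENY
  req#13 t=4ms: DENY
  req#14 t=4ms: DENY
  req#15 t=4ms: DENY
  req#16 t=4ms: DENY
  req#17 t=4ms: DENY
  req#18 t=4ms: DENY

Answer: AAAAAAADDDDDDDDDDD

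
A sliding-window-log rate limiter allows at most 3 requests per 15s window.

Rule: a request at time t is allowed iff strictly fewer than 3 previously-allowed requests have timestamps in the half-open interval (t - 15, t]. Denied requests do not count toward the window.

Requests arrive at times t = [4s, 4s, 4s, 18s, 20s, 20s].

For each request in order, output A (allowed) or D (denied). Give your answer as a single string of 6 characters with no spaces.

Tracking allowed requests in the window:
  req#1 t=4s: ALLOW
  req#2 t=4s: ALLOW
  req#3 t=4s: ALLOW
  req#4 t=18s: DENY
  req#5 t=20s: ALLOW
  req#6 t=20s: ALLOW

Answer: AAADAA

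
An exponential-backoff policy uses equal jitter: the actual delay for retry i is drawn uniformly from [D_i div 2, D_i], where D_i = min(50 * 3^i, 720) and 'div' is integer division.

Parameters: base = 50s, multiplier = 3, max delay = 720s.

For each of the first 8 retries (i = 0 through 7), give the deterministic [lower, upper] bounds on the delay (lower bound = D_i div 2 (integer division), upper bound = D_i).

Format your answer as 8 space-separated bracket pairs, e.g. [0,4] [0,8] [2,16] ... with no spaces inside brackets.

Answer: [25,50] [75,150] [225,450] [360,720] [360,720] [360,720] [360,720] [360,720]

Derivation:
Computing bounds per retry:
  i=0: D_i=min(50*3^0,720)=50, bounds=[25,50]
  i=1: D_i=min(50*3^1,720)=150, bounds=[75,150]
  i=2: D_i=min(50*3^2,720)=450, bounds=[225,450]
  i=3: D_i=min(50*3^3,720)=720, bounds=[360,720]
  i=4: D_i=min(50*3^4,720)=720, bounds=[360,720]
  i=5: D_i=min(50*3^5,720)=720, bounds=[360,720]
  i=6: D_i=min(50*3^6,720)=720, bounds=[360,720]
  i=7: D_i=min(50*3^7,720)=720, bounds=[360,720]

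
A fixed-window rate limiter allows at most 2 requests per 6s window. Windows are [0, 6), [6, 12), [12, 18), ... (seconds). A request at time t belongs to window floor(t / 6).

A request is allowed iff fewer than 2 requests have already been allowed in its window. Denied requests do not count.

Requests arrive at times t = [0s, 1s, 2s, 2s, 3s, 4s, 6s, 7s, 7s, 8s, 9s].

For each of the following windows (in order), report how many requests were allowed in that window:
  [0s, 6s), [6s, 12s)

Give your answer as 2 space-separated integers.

Processing requests:
  req#1 t=0s (window 0): ALLOW
  req#2 t=1s (window 0): ALLOW
  req#3 t=2s (window 0): DENY
  req#4 t=2s (window 0): DENY
  req#5 t=3s (window 0): DENY
  req#6 t=4s (window 0): DENY
  req#7 t=6s (window 1): ALLOW
  req#8 t=7s (window 1): ALLOW
  req#9 t=7s (window 1): DENY
  req#10 t=8s (window 1): DENY
  req#11 t=9s (window 1): DENY

Allowed counts by window: 2 2

Answer: 2 2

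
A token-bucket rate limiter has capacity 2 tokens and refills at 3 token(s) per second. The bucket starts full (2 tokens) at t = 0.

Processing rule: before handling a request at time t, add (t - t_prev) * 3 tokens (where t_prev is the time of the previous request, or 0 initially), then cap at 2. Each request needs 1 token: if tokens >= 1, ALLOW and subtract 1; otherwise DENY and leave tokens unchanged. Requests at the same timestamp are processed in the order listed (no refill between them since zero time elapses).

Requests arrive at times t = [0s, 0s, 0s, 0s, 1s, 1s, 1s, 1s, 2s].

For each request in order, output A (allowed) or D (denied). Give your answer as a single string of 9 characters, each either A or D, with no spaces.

Simulating step by step:
  req#1 t=0s: ALLOW
  req#2 t=0s: ALLOW
  req#3 t=0s: DENY
  req#4 t=0s: DENY
  req#5 t=1s: ALLOW
  req#6 t=1s: ALLOW
  req#7 t=1s: DENY
  req#8 t=1s: DENY
  req#9 t=2s: ALLOW

Answer: AADDAADDA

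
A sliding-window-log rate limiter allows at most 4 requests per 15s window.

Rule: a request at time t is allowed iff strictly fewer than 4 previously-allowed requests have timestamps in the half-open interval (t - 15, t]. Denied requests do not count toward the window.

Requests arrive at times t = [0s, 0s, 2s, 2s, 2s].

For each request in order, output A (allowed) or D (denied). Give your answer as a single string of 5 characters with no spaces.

Tracking allowed requests in the window:
  req#1 t=0s: ALLOW
  req#2 t=0s: ALLOW
  req#3 t=2s: ALLOW
  req#4 t=2s: ALLOW
  req#5 t=2s: DENY

Answer: AAAAD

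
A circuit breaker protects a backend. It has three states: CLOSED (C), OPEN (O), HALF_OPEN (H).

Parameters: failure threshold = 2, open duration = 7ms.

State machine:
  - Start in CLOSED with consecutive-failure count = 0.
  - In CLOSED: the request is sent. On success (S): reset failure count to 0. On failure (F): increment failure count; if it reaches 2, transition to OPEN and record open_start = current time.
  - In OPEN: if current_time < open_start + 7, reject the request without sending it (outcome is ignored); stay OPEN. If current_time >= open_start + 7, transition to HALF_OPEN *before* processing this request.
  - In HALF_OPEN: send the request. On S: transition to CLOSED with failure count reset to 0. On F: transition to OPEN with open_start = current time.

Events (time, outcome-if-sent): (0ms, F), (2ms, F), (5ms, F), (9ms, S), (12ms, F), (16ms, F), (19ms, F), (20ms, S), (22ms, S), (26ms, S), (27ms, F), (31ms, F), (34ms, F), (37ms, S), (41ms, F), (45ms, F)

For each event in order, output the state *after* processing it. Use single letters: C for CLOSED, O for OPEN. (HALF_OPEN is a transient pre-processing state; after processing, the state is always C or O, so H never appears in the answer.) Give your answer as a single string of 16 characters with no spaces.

State after each event:
  event#1 t=0ms outcome=F: state=CLOSED
  event#2 t=2ms outcome=F: state=OPEN
  event#3 t=5ms outcome=F: state=OPEN
  event#4 t=9ms outcome=S: state=CLOSED
  event#5 t=12ms outcome=F: state=CLOSED
  event#6 t=16ms outcome=F: state=OPEN
  event#7 t=19ms outcome=F: state=OPEN
  event#8 t=20ms outcome=S: state=OPEN
  event#9 t=22ms outcome=S: state=OPEN
  event#10 t=26ms outcome=S: state=CLOSED
  event#11 t=27ms outcome=F: state=CLOSED
  event#12 t=31ms outcome=F: state=OPEN
  event#13 t=34ms outcome=F: state=OPEN
  event#14 t=37ms outcome=S: state=OPEN
  event#15 t=41ms outcome=F: state=OPEN
  event#16 t=45ms outcome=F: state=OPEN

Answer: COOCCOOOOCCOOOOO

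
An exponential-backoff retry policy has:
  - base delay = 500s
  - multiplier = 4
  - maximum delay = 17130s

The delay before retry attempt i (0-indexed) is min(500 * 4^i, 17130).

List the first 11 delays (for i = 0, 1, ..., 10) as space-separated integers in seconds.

Answer: 500 2000 8000 17130 17130 17130 17130 17130 17130 17130 17130

Derivation:
Computing each delay:
  i=0: min(500*4^0, 17130) = 500
  i=1: min(500*4^1, 17130) = 2000
  i=2: min(500*4^2, 17130) = 8000
  i=3: min(500*4^3, 17130) = 17130
  i=4: min(500*4^4, 17130) = 17130
  i=5: min(500*4^5, 17130) = 17130
  i=6: min(500*4^6, 17130) = 17130
  i=7: min(500*4^7, 17130) = 17130
  i=8: min(500*4^8, 17130) = 17130
  i=9: min(500*4^9, 17130) = 17130
  i=10: min(500*4^10, 17130) = 17130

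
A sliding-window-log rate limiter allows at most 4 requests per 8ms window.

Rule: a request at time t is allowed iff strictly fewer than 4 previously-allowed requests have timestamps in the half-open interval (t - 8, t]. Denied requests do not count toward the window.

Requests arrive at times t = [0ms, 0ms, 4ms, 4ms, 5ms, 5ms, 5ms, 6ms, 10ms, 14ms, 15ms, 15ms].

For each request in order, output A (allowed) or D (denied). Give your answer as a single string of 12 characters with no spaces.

Answer: AAAADDDDAAAA

Derivation:
Tracking allowed requests in the window:
  req#1 t=0ms: ALLOW
  req#2 t=0ms: ALLOW
  req#3 t=4ms: ALLOW
  req#4 t=4ms: ALLOW
  req#5 t=5ms: DENY
  req#6 t=5ms: DENY
  req#7 t=5ms: DENY
  req#8 t=6ms: DENY
  req#9 t=10ms: ALLOW
  req#10 t=14ms: ALLOW
  req#11 t=15ms: ALLOW
  req#12 t=15ms: ALLOW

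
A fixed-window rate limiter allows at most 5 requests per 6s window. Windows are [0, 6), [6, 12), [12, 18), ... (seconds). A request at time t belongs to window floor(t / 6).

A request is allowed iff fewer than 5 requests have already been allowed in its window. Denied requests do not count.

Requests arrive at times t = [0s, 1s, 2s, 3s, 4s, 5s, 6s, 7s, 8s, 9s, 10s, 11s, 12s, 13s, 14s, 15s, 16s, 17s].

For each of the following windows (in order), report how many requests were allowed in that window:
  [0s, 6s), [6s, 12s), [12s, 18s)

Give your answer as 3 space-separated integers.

Answer: 5 5 5

Derivation:
Processing requests:
  req#1 t=0s (window 0): ALLOW
  req#2 t=1s (window 0): ALLOW
  req#3 t=2s (window 0): ALLOW
  req#4 t=3s (window 0): ALLOW
  req#5 t=4s (window 0): ALLOW
  req#6 t=5s (window 0): DENY
  req#7 t=6s (window 1): ALLOW
  req#8 t=7s (window 1): ALLOW
  req#9 t=8s (window 1): ALLOW
  req#10 t=9s (window 1): ALLOW
  req#11 t=10s (window 1): ALLOW
  req#12 t=11s (window 1): DENY
  req#13 t=12s (window 2): ALLOW
  req#14 t=13s (window 2): ALLOW
  req#15 t=14s (window 2): ALLOW
  req#16 t=15s (window 2): ALLOW
  req#17 t=16s (window 2): ALLOW
  req#18 t=17s (window 2): DENY

Allowed counts by window: 5 5 5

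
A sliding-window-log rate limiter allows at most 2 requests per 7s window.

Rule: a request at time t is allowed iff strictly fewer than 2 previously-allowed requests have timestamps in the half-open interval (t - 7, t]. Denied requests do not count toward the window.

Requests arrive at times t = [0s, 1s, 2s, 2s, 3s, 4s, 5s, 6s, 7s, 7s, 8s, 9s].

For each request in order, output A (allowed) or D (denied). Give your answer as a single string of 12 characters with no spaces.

Answer: AADDDDDDADAD

Derivation:
Tracking allowed requests in the window:
  req#1 t=0s: ALLOW
  req#2 t=1s: ALLOW
  req#3 t=2s: DENY
  req#4 t=2s: DENY
  req#5 t=3s: DENY
  req#6 t=4s: DENY
  req#7 t=5s: DENY
  req#8 t=6s: DENY
  req#9 t=7s: ALLOW
  req#10 t=7s: DENY
  req#11 t=8s: ALLOW
  req#12 t=9s: DENY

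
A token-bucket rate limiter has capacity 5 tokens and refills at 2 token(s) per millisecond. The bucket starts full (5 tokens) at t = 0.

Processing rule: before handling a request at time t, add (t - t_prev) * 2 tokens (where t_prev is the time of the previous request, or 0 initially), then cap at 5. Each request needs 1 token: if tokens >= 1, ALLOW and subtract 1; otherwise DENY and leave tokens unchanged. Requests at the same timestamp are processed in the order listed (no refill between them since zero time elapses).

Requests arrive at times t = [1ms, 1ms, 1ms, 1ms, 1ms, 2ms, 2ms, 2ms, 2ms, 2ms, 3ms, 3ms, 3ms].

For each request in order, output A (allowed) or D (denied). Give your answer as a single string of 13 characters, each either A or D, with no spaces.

Simulating step by step:
  req#1 t=1ms: ALLOW
  req#2 t=1ms: ALLOW
  req#3 t=1ms: ALLOW
  req#4 t=1ms: ALLOW
  req#5 t=1ms: ALLOW
  req#6 t=2ms: ALLOW
  req#7 t=2ms: ALLOW
  req#8 t=2ms: DENY
  req#9 t=2ms: DENY
  req#10 t=2ms: DENY
  req#11 t=3ms: ALLOW
  req#12 t=3ms: ALLOW
  req#13 t=3ms: DENY

Answer: AAAAAAADDDAAD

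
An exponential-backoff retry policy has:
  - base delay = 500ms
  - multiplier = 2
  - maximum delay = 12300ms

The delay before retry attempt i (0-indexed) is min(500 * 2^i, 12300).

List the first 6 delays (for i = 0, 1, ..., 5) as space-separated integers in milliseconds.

Computing each delay:
  i=0: min(500*2^0, 12300) = 500
  i=1: min(500*2^1, 12300) = 1000
  i=2: min(500*2^2, 12300) = 2000
  i=3: min(500*2^3, 12300) = 4000
  i=4: min(500*2^4, 12300) = 8000
  i=5: min(500*2^5, 12300) = 12300

Answer: 500 1000 2000 4000 8000 12300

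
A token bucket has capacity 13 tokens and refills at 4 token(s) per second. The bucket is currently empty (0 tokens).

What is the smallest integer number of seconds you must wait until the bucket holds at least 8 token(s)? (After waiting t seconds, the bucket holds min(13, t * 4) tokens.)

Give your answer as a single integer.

Need t * 4 >= 8, so t >= 8/4.
Smallest integer t = ceil(8/4) = 2.

Answer: 2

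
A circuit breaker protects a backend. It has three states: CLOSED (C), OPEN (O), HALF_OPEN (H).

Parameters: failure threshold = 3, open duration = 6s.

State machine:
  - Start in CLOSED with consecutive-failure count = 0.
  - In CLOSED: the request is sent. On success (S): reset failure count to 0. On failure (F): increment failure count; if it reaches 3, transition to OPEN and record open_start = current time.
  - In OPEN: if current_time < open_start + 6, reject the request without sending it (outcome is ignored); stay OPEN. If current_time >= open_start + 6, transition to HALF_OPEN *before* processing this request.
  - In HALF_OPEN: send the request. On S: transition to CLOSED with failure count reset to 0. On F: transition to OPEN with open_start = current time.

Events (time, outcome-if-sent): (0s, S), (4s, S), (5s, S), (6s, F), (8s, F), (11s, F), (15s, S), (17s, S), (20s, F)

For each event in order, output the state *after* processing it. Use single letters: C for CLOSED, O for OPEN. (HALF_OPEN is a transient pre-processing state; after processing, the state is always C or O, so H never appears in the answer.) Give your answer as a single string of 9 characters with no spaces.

Answer: CCCCCOOCC

Derivation:
State after each event:
  event#1 t=0s outcome=S: state=CLOSED
  event#2 t=4s outcome=S: state=CLOSED
  event#3 t=5s outcome=S: state=CLOSED
  event#4 t=6s outcome=F: state=CLOSED
  event#5 t=8s outcome=F: state=CLOSED
  event#6 t=11s outcome=F: state=OPEN
  event#7 t=15s outcome=S: state=OPEN
  event#8 t=17s outcome=S: state=CLOSED
  event#9 t=20s outcome=F: state=CLOSED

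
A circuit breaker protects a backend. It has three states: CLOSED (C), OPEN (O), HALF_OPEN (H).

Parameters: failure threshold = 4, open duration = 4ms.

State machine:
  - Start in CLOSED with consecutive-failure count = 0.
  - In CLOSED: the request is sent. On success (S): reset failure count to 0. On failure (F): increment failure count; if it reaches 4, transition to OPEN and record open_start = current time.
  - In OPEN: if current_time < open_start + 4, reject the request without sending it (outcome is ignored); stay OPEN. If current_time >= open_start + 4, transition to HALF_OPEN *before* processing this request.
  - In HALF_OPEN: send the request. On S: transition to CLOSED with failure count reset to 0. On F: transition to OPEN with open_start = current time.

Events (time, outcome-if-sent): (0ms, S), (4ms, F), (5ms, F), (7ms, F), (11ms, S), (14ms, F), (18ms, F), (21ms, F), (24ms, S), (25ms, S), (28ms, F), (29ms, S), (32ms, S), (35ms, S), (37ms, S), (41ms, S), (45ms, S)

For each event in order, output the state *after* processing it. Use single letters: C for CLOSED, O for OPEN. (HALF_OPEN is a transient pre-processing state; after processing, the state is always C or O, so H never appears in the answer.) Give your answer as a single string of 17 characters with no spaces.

Answer: CCCCCCCCCCCCCCCCC

Derivation:
State after each event:
  event#1 t=0ms outcome=S: state=CLOSED
  event#2 t=4ms outcome=F: state=CLOSED
  event#3 t=5ms outcome=F: state=CLOSED
  event#4 t=7ms outcome=F: state=CLOSED
  event#5 t=11ms outcome=S: state=CLOSED
  event#6 t=14ms outcome=F: state=CLOSED
  event#7 t=18ms outcome=F: state=CLOSED
  event#8 t=21ms outcome=F: state=CLOSED
  event#9 t=24ms outcome=S: state=CLOSED
  event#10 t=25ms outcome=S: state=CLOSED
  event#11 t=28ms outcome=F: state=CLOSED
  event#12 t=29ms outcome=S: state=CLOSED
  event#13 t=32ms outcome=S: state=CLOSED
  event#14 t=35ms outcome=S: state=CLOSED
  event#15 t=37ms outcome=S: state=CLOSED
  event#16 t=41ms outcome=S: state=CLOSED
  event#17 t=45ms outcome=S: state=CLOSED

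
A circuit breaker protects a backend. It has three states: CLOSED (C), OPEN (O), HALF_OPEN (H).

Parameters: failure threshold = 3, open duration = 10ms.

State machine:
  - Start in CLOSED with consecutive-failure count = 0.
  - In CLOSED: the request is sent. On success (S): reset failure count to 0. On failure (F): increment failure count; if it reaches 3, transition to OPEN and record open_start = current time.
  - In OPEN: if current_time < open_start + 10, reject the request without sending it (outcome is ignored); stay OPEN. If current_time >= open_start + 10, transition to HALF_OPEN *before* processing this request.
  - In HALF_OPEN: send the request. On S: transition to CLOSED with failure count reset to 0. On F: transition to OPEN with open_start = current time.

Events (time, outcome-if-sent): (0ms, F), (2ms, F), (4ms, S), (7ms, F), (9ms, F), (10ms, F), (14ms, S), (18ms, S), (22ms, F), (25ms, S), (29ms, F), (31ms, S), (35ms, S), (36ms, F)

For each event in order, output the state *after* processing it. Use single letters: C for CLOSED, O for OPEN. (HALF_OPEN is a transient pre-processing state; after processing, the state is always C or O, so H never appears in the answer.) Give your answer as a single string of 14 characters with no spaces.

Answer: CCCCCOOOOOOOCC

Derivation:
State after each event:
  event#1 t=0ms outcome=F: state=CLOSED
  event#2 t=2ms outcome=F: state=CLOSED
  event#3 t=4ms outcome=S: state=CLOSED
  event#4 t=7ms outcome=F: state=CLOSED
  event#5 t=9ms outcome=F: state=CLOSED
  event#6 t=10ms outcome=F: state=OPEN
  event#7 t=14ms outcome=S: state=OPEN
  event#8 t=18ms outcome=S: state=OPEN
  event#9 t=22ms outcome=F: state=OPEN
  event#10 t=25ms outcome=S: state=OPEN
  event#11 t=29ms outcome=F: state=OPEN
  event#12 t=31ms outcome=S: state=OPEN
  event#13 t=35ms outcome=S: state=CLOSED
  event#14 t=36ms outcome=F: state=CLOSED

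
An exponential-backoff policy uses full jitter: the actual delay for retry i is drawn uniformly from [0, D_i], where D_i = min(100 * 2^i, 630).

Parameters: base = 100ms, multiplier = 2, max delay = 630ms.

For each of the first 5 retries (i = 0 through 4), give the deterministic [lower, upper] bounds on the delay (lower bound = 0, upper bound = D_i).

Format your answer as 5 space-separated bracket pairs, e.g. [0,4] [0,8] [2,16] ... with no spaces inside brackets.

Computing bounds per retry:
  i=0: D_i=min(100*2^0,630)=100, bounds=[0,100]
  i=1: D_i=min(100*2^1,630)=200, bounds=[0,200]
  i=2: D_i=min(100*2^2,630)=400, bounds=[0,400]
  i=3: D_i=min(100*2^3,630)=630, bounds=[0,630]
  i=4: D_i=min(100*2^4,630)=630, bounds=[0,630]

Answer: [0,100] [0,200] [0,400] [0,630] [0,630]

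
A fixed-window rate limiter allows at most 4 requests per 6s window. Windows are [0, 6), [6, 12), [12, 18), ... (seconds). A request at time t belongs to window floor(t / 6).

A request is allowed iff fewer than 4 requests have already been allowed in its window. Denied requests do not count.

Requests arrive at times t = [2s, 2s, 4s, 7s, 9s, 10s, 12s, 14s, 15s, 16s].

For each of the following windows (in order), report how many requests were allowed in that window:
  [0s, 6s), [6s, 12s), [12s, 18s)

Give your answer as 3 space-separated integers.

Answer: 3 3 4

Derivation:
Processing requests:
  req#1 t=2s (window 0): ALLOW
  req#2 t=2s (window 0): ALLOW
  req#3 t=4s (window 0): ALLOW
  req#4 t=7s (window 1): ALLOW
  req#5 t=9s (window 1): ALLOW
  req#6 t=10s (window 1): ALLOW
  req#7 t=12s (window 2): ALLOW
  req#8 t=14s (window 2): ALLOW
  req#9 t=15s (window 2): ALLOW
  req#10 t=16s (window 2): ALLOW

Allowed counts by window: 3 3 4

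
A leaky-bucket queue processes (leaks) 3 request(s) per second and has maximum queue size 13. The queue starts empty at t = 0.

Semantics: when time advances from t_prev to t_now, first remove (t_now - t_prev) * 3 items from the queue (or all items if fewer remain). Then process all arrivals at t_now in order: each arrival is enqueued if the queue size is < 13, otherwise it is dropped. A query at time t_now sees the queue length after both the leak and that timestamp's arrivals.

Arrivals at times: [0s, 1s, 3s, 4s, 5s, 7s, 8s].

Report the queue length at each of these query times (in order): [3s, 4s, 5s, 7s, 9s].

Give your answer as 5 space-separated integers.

Answer: 1 1 1 1 0

Derivation:
Queue lengths at query times:
  query t=3s: backlog = 1
  query t=4s: backlog = 1
  query t=5s: backlog = 1
  query t=7s: backlog = 1
  query t=9s: backlog = 0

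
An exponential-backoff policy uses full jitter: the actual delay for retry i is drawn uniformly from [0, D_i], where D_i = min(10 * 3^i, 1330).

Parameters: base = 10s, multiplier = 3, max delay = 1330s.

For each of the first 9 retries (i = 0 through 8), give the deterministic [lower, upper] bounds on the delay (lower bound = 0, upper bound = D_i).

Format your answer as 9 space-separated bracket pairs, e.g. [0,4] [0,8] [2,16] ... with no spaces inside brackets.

Answer: [0,10] [0,30] [0,90] [0,270] [0,810] [0,1330] [0,1330] [0,1330] [0,1330]

Derivation:
Computing bounds per retry:
  i=0: D_i=min(10*3^0,1330)=10, bounds=[0,10]
  i=1: D_i=min(10*3^1,1330)=30, bounds=[0,30]
  i=2: D_i=min(10*3^2,1330)=90, bounds=[0,90]
  i=3: D_i=min(10*3^3,1330)=270, bounds=[0,270]
  i=4: D_i=min(10*3^4,1330)=810, bounds=[0,810]
  i=5: D_i=min(10*3^5,1330)=1330, bounds=[0,1330]
  i=6: D_i=min(10*3^6,1330)=1330, bounds=[0,1330]
  i=7: D_i=min(10*3^7,1330)=1330, bounds=[0,1330]
  i=8: D_i=min(10*3^8,1330)=1330, bounds=[0,1330]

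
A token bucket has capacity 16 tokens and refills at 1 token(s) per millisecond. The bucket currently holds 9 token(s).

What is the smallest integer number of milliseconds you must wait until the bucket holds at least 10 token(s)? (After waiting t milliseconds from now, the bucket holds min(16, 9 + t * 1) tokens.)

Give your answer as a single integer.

Need 9 + t * 1 >= 10, so t >= 1/1.
Smallest integer t = ceil(1/1) = 1.

Answer: 1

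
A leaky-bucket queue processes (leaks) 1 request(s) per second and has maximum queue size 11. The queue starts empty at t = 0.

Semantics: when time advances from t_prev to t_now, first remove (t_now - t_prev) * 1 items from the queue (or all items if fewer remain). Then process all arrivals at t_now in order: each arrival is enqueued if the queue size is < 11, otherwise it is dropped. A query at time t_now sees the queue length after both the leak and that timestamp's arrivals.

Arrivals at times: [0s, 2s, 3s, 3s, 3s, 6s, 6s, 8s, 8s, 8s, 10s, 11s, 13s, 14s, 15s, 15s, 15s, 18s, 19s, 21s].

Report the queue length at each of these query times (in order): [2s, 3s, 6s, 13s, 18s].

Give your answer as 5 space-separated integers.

Queue lengths at query times:
  query t=2s: backlog = 1
  query t=3s: backlog = 3
  query t=6s: backlog = 2
  query t=13s: backlog = 1
  query t=18s: backlog = 1

Answer: 1 3 2 1 1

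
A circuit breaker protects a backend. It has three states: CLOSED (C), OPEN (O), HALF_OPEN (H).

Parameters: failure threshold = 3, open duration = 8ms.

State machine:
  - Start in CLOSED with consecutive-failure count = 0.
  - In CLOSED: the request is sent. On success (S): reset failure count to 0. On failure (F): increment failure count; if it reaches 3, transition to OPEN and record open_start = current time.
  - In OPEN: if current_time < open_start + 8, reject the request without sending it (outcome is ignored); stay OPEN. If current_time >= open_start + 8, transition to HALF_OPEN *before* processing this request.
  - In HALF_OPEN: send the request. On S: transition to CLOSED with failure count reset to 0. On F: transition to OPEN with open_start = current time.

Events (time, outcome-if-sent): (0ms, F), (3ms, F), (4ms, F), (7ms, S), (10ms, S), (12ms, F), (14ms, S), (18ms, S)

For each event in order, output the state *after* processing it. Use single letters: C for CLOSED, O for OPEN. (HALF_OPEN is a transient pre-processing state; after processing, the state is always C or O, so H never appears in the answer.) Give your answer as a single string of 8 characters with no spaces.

Answer: CCOOOOOO

Derivation:
State after each event:
  event#1 t=0ms outcome=F: state=CLOSED
  event#2 t=3ms outcome=F: state=CLOSED
  event#3 t=4ms outcome=F: state=OPEN
  event#4 t=7ms outcome=S: state=OPEN
  event#5 t=10ms outcome=S: state=OPEN
  event#6 t=12ms outcome=F: state=OPEN
  event#7 t=14ms outcome=S: state=OPEN
  event#8 t=18ms outcome=S: state=OPEN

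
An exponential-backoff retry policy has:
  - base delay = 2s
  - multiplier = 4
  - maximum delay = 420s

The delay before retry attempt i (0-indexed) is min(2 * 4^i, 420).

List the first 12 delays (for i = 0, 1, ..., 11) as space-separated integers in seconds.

Answer: 2 8 32 128 420 420 420 420 420 420 420 420

Derivation:
Computing each delay:
  i=0: min(2*4^0, 420) = 2
  i=1: min(2*4^1, 420) = 8
  i=2: min(2*4^2, 420) = 32
  i=3: min(2*4^3, 420) = 128
  i=4: min(2*4^4, 420) = 420
  i=5: min(2*4^5, 420) = 420
  i=6: min(2*4^6, 420) = 420
  i=7: min(2*4^7, 420) = 420
  i=8: min(2*4^8, 420) = 420
  i=9: min(2*4^9, 420) = 420
  i=10: min(2*4^10, 420) = 420
  i=11: min(2*4^11, 420) = 420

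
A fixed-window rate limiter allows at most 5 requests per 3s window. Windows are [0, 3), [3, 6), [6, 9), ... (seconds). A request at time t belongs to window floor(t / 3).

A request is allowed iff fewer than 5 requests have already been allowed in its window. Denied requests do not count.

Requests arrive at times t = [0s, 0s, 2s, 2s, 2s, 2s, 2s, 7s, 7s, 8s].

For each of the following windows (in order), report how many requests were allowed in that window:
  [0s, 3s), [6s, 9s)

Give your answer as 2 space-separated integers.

Processing requests:
  req#1 t=0s (window 0): ALLOW
  req#2 t=0s (window 0): ALLOW
  req#3 t=2s (window 0): ALLOW
  req#4 t=2s (window 0): ALLOW
  req#5 t=2s (window 0): ALLOW
  req#6 t=2s (window 0): DENY
  req#7 t=2s (window 0): DENY
  req#8 t=7s (window 2): ALLOW
  req#9 t=7s (window 2): ALLOW
  req#10 t=8s (window 2): ALLOW

Allowed counts by window: 5 3

Answer: 5 3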